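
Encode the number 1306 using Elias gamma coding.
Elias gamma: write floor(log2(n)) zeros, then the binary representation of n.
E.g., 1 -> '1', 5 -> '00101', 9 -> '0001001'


num_bits = floor(log2(1306)) + 1 = 11
leading_zeros = num_bits - 1 = 10
binary(1306) = 10100011010

Elias gamma(1306) = '0000000000' + '10100011010' = 000000000010100011010 (21 bits)


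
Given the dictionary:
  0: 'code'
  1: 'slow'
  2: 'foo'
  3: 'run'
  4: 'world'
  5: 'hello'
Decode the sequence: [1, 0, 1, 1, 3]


Look up each index in the dictionary:
  1 -> 'slow'
  0 -> 'code'
  1 -> 'slow'
  1 -> 'slow'
  3 -> 'run'

Decoded: "slow code slow slow run"


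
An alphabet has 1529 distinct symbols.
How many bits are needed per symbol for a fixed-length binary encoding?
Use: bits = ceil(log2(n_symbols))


log2(1529) = 10.5784
Bracket: 2^10 = 1024 < 1529 <= 2^11 = 2048
So ceil(log2(1529)) = 11

bits = ceil(log2(1529)) = ceil(10.5784) = 11 bits


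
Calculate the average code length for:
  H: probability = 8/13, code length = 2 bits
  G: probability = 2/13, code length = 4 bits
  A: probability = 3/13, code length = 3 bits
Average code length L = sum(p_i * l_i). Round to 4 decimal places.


Weighted contributions p_i * l_i:
  H: (8/13) * 2 = 16/13
  G: (2/13) * 4 = 8/13
  A: (3/13) * 3 = 9/13
Sum = (16 + 8 + 9)/13 = 33/13

L = 33/13 = 2.5385 bits/symbol


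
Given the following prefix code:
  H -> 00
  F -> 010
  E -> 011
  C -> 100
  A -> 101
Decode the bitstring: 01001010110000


Decoding step by step:
Bits 010 -> F
Bits 010 -> F
Bits 101 -> A
Bits 100 -> C
Bits 00 -> H


Decoded message: FFACH


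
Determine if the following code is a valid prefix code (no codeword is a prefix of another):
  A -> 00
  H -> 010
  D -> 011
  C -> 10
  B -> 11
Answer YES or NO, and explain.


Checking each pair (does one codeword prefix another?):
  A='00' vs H='010': no prefix
  A='00' vs D='011': no prefix
  A='00' vs C='10': no prefix
  A='00' vs B='11': no prefix
  H='010' vs A='00': no prefix
  H='010' vs D='011': no prefix
  H='010' vs C='10': no prefix
  H='010' vs B='11': no prefix
  D='011' vs A='00': no prefix
  D='011' vs H='010': no prefix
  D='011' vs C='10': no prefix
  D='011' vs B='11': no prefix
  C='10' vs A='00': no prefix
  C='10' vs H='010': no prefix
  C='10' vs D='011': no prefix
  C='10' vs B='11': no prefix
  B='11' vs A='00': no prefix
  B='11' vs H='010': no prefix
  B='11' vs D='011': no prefix
  B='11' vs C='10': no prefix
No violation found over all pairs.

YES -- this is a valid prefix code. No codeword is a prefix of any other codeword.


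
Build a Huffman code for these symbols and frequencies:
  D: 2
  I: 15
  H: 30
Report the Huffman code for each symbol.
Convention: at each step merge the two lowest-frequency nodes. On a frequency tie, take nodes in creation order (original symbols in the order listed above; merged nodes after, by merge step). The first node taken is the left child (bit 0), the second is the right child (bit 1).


Huffman tree construction:
Step 1: Merge D(2) + I(15) = 17
Step 2: Merge (D+I)(17) + H(30) = 47
Read each symbol's code off the tree from the root (left child = 0, right child = 1).

Codes:
  D: 00 (length 2)
  I: 01 (length 2)
  H: 1 (length 1)
Average code length: 64/47 = 1.3617 bits/symbol


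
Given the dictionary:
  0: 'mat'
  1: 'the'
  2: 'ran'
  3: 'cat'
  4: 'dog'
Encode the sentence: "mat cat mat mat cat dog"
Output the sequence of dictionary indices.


Look up each word in the dictionary:
  'mat' -> 0
  'cat' -> 3
  'mat' -> 0
  'mat' -> 0
  'cat' -> 3
  'dog' -> 4

Encoded: [0, 3, 0, 0, 3, 4]


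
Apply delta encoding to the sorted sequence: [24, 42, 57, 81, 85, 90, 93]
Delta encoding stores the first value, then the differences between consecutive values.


First value: 24
Deltas:
  42 - 24 = 18
  57 - 42 = 15
  81 - 57 = 24
  85 - 81 = 4
  90 - 85 = 5
  93 - 90 = 3


Delta encoded: [24, 18, 15, 24, 4, 5, 3]


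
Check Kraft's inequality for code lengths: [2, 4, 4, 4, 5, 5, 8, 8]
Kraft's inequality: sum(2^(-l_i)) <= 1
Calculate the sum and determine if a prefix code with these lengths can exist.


Sum = 2^(-2) + 2^(-4) + 2^(-4) + 2^(-4) + 2^(-5) + 2^(-5) + 2^(-8) + 2^(-8)
    = 0.25 + 0.0625 + 0.0625 + 0.0625 + 0.03125 + 0.03125 + 0.00390625 + 0.00390625
    = 130/256 = 0.5078125
Since 0.5078125 <= 1, Kraft's inequality IS satisfied.
A prefix code with these lengths CAN exist.

Kraft sum = 0.5078125. Satisfied.


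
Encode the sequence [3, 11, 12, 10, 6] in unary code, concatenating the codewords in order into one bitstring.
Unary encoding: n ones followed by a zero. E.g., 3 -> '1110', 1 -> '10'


Encode each number as n ones followed by a terminating 0:
  3 -> 1110 (4 bits)
  11 -> 111111111110 (12 bits)
  12 -> 1111111111110 (13 bits)
  10 -> 11111111110 (11 bits)
  6 -> 1111110 (7 bits)
Total length = 4 + 12 + 13 + 11 + 7 = 47 bits.

Unary([3, 11, 12, 10, 6]) = 11101111111111101111111111110111111111101111110 (47 bits)


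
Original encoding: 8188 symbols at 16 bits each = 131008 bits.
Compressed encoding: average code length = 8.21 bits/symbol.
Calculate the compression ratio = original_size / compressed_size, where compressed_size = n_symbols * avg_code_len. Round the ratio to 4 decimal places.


original_size = n_symbols * orig_bits = 8188 * 16 = 131008 bits
compressed_size = n_symbols * avg_code_len = 8188 * 8.21 = 67223.48 bits
ratio = original_size / compressed_size = 131008 / 67223.48 = 1.9488

Compression ratio = 1.9488


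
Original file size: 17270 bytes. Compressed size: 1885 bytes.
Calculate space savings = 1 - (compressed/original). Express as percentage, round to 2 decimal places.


ratio = compressed/original = 1885/17270 = 0.109149
savings = 1 - ratio = 1 - 0.109149 = 0.890851
as a percentage: 0.890851 * 100 = 89.09%

Space savings = 1 - 1885/17270 = 89.09%


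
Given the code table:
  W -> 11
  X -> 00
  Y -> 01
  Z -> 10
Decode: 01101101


Decoding:
01 -> Y
10 -> Z
11 -> W
01 -> Y


Result: YZWY


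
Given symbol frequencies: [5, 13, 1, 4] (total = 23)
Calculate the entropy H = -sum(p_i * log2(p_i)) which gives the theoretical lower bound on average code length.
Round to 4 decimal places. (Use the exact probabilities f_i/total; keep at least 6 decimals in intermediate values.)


Per-symbol terms -p_i * log2(p_i) with p_i = f_i/23:
  p = 5/23 = 0.217391: log2(p) = -2.201634, -p*log2(p) = 0.478616
  p = 13/23 = 0.565217: log2(p) = -0.823122, -p*log2(p) = 0.465243
  p = 1/23 = 0.043478: log2(p) = -4.523562, -p*log2(p) = 0.196677
  p = 4/23 = 0.173913: log2(p) = -2.523562, -p*log2(p) = 0.438880
H = 0.478616 + 0.465243 + 0.196677 + 0.438880 = 1.579416

H = 1.5794 bits/symbol


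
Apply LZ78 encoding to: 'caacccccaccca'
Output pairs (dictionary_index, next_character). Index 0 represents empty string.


LZ78 encoding steps:
Dictionary: {0: ''}
Step 1: w='' (idx 0), next='c' -> output (0, 'c'), add 'c' as idx 1
Step 2: w='' (idx 0), next='a' -> output (0, 'a'), add 'a' as idx 2
Step 3: w='a' (idx 2), next='c' -> output (2, 'c'), add 'ac' as idx 3
Step 4: w='c' (idx 1), next='c' -> output (1, 'c'), add 'cc' as idx 4
Step 5: w='cc' (idx 4), next='a' -> output (4, 'a'), add 'cca' as idx 5
Step 6: w='cc' (idx 4), next='c' -> output (4, 'c'), add 'ccc' as idx 6
Step 7: w='a' (idx 2), end of input -> output (2, '')


Encoded: [(0, 'c'), (0, 'a'), (2, 'c'), (1, 'c'), (4, 'a'), (4, 'c'), (2, '')]


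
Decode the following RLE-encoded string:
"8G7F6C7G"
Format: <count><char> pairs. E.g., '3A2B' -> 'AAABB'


Expanding each <count><char> pair:
  8G -> 'GGGGGGGG'
  7F -> 'FFFFFFF'
  6C -> 'CCCCCC'
  7G -> 'GGGGGGG'

Decoded = GGGGGGGGFFFFFFFCCCCCCGGGGGGG


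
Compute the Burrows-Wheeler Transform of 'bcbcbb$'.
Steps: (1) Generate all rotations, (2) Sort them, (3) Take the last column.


Rotations (sorted):
  0: $bcbcbb -> last char: b
  1: b$bcbcb -> last char: b
  2: bb$bcbc -> last char: c
  3: bcbb$bc -> last char: c
  4: bcbcbb$ -> last char: $
  5: cbb$bcb -> last char: b
  6: cbcbb$b -> last char: b


BWT = bbcc$bb


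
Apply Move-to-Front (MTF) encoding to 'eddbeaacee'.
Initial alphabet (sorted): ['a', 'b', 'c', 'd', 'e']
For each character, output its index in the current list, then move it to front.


MTF encoding:
'e': index 4 in ['a', 'b', 'c', 'd', 'e'] -> ['e', 'a', 'b', 'c', 'd']
'd': index 4 in ['e', 'a', 'b', 'c', 'd'] -> ['d', 'e', 'a', 'b', 'c']
'd': index 0 in ['d', 'e', 'a', 'b', 'c'] -> ['d', 'e', 'a', 'b', 'c']
'b': index 3 in ['d', 'e', 'a', 'b', 'c'] -> ['b', 'd', 'e', 'a', 'c']
'e': index 2 in ['b', 'd', 'e', 'a', 'c'] -> ['e', 'b', 'd', 'a', 'c']
'a': index 3 in ['e', 'b', 'd', 'a', 'c'] -> ['a', 'e', 'b', 'd', 'c']
'a': index 0 in ['a', 'e', 'b', 'd', 'c'] -> ['a', 'e', 'b', 'd', 'c']
'c': index 4 in ['a', 'e', 'b', 'd', 'c'] -> ['c', 'a', 'e', 'b', 'd']
'e': index 2 in ['c', 'a', 'e', 'b', 'd'] -> ['e', 'c', 'a', 'b', 'd']
'e': index 0 in ['e', 'c', 'a', 'b', 'd'] -> ['e', 'c', 'a', 'b', 'd']


Output: [4, 4, 0, 3, 2, 3, 0, 4, 2, 0]


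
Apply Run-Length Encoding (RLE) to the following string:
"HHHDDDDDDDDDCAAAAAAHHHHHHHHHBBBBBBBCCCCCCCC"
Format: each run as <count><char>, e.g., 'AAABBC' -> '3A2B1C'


Scanning runs left to right:
  i=0: run of 'H' x 3 -> '3H'
  i=3: run of 'D' x 9 -> '9D'
  i=12: run of 'C' x 1 -> '1C'
  i=13: run of 'A' x 6 -> '6A'
  i=19: run of 'H' x 9 -> '9H'
  i=28: run of 'B' x 7 -> '7B'
  i=35: run of 'C' x 8 -> '8C'

RLE = 3H9D1C6A9H7B8C


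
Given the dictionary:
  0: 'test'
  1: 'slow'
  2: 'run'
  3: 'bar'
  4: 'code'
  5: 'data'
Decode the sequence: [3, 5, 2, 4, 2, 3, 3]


Look up each index in the dictionary:
  3 -> 'bar'
  5 -> 'data'
  2 -> 'run'
  4 -> 'code'
  2 -> 'run'
  3 -> 'bar'
  3 -> 'bar'

Decoded: "bar data run code run bar bar"


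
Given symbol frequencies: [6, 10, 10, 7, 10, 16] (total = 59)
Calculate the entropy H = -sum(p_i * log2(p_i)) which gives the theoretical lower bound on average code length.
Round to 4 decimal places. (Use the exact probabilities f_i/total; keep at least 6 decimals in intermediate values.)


Per-symbol terms -p_i * log2(p_i) with p_i = f_i/59:
  p = 6/59 = 0.101695: log2(p) = -3.297681, -p*log2(p) = 0.335357
  p = 10/59 = 0.169492: log2(p) = -2.560715, -p*log2(p) = 0.434019
  p = 10/59 = 0.169492: log2(p) = -2.560715, -p*log2(p) = 0.434019
  p = 7/59 = 0.118644: log2(p) = -3.075288, -p*log2(p) = 0.364865
  p = 10/59 = 0.169492: log2(p) = -2.560715, -p*log2(p) = 0.434019
  p = 16/59 = 0.271186: log2(p) = -1.882643, -p*log2(p) = 0.510547
H = 0.335357 + 0.434019 + 0.434019 + 0.364865 + 0.434019 + 0.510547 = 2.512826

H = 2.5128 bits/symbol


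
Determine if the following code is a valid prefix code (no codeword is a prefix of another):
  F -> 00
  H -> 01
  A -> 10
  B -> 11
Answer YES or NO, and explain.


Checking each pair (does one codeword prefix another?):
  F='00' vs H='01': no prefix
  F='00' vs A='10': no prefix
  F='00' vs B='11': no prefix
  H='01' vs F='00': no prefix
  H='01' vs A='10': no prefix
  H='01' vs B='11': no prefix
  A='10' vs F='00': no prefix
  A='10' vs H='01': no prefix
  A='10' vs B='11': no prefix
  B='11' vs F='00': no prefix
  B='11' vs H='01': no prefix
  B='11' vs A='10': no prefix
No violation found over all pairs.

YES -- this is a valid prefix code. No codeword is a prefix of any other codeword.


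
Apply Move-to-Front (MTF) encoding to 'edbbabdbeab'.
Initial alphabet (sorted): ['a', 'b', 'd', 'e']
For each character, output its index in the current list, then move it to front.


MTF encoding:
'e': index 3 in ['a', 'b', 'd', 'e'] -> ['e', 'a', 'b', 'd']
'd': index 3 in ['e', 'a', 'b', 'd'] -> ['d', 'e', 'a', 'b']
'b': index 3 in ['d', 'e', 'a', 'b'] -> ['b', 'd', 'e', 'a']
'b': index 0 in ['b', 'd', 'e', 'a'] -> ['b', 'd', 'e', 'a']
'a': index 3 in ['b', 'd', 'e', 'a'] -> ['a', 'b', 'd', 'e']
'b': index 1 in ['a', 'b', 'd', 'e'] -> ['b', 'a', 'd', 'e']
'd': index 2 in ['b', 'a', 'd', 'e'] -> ['d', 'b', 'a', 'e']
'b': index 1 in ['d', 'b', 'a', 'e'] -> ['b', 'd', 'a', 'e']
'e': index 3 in ['b', 'd', 'a', 'e'] -> ['e', 'b', 'd', 'a']
'a': index 3 in ['e', 'b', 'd', 'a'] -> ['a', 'e', 'b', 'd']
'b': index 2 in ['a', 'e', 'b', 'd'] -> ['b', 'a', 'e', 'd']


Output: [3, 3, 3, 0, 3, 1, 2, 1, 3, 3, 2]


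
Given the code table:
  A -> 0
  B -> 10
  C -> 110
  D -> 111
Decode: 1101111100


Decoding:
110 -> C
111 -> D
110 -> C
0 -> A


Result: CDCA


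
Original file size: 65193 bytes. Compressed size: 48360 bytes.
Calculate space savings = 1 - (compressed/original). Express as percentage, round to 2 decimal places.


ratio = compressed/original = 48360/65193 = 0.741797
savings = 1 - ratio = 1 - 0.741797 = 0.258203
as a percentage: 0.258203 * 100 = 25.82%

Space savings = 1 - 48360/65193 = 25.82%


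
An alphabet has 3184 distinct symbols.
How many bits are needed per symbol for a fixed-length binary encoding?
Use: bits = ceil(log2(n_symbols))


log2(3184) = 11.6366
Bracket: 2^11 = 2048 < 3184 <= 2^12 = 4096
So ceil(log2(3184)) = 12

bits = ceil(log2(3184)) = ceil(11.6366) = 12 bits


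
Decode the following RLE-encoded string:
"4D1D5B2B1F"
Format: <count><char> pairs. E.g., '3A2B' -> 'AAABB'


Expanding each <count><char> pair:
  4D -> 'DDDD'
  1D -> 'D'
  5B -> 'BBBBB'
  2B -> 'BB'
  1F -> 'F'

Decoded = DDDDDBBBBBBBF


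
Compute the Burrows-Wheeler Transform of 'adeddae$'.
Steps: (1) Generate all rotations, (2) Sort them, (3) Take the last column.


Rotations (sorted):
  0: $adeddae -> last char: e
  1: adeddae$ -> last char: $
  2: ae$adedd -> last char: d
  3: dae$aded -> last char: d
  4: ddae$ade -> last char: e
  5: deddae$a -> last char: a
  6: e$adedda -> last char: a
  7: eddae$ad -> last char: d


BWT = e$ddeaad


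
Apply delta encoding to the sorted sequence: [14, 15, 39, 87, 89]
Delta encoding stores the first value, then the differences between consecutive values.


First value: 14
Deltas:
  15 - 14 = 1
  39 - 15 = 24
  87 - 39 = 48
  89 - 87 = 2


Delta encoded: [14, 1, 24, 48, 2]


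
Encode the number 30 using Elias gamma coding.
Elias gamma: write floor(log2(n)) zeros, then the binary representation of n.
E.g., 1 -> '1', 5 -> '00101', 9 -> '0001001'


num_bits = floor(log2(30)) + 1 = 5
leading_zeros = num_bits - 1 = 4
binary(30) = 11110

Elias gamma(30) = '0000' + '11110' = 000011110 (9 bits)


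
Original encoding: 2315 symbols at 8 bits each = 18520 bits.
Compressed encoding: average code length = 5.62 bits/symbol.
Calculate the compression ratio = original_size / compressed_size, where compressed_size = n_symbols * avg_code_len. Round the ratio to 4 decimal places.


original_size = n_symbols * orig_bits = 2315 * 8 = 18520 bits
compressed_size = n_symbols * avg_code_len = 2315 * 5.62 = 13010.3 bits
ratio = original_size / compressed_size = 18520 / 13010.3 = 1.4235

Compression ratio = 1.4235


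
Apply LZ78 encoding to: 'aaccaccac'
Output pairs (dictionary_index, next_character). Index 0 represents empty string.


LZ78 encoding steps:
Dictionary: {0: ''}
Step 1: w='' (idx 0), next='a' -> output (0, 'a'), add 'a' as idx 1
Step 2: w='a' (idx 1), next='c' -> output (1, 'c'), add 'ac' as idx 2
Step 3: w='' (idx 0), next='c' -> output (0, 'c'), add 'c' as idx 3
Step 4: w='ac' (idx 2), next='c' -> output (2, 'c'), add 'acc' as idx 4
Step 5: w='ac' (idx 2), end of input -> output (2, '')


Encoded: [(0, 'a'), (1, 'c'), (0, 'c'), (2, 'c'), (2, '')]


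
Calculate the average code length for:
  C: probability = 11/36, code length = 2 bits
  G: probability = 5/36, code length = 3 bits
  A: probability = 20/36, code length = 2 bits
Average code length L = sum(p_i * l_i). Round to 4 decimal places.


Weighted contributions p_i * l_i:
  C: (11/36) * 2 = 22/36
  G: (5/36) * 3 = 15/36
  A: (20/36) * 2 = 40/36
Sum = (22 + 15 + 40)/36 = 77/36

L = 77/36 = 2.1389 bits/symbol


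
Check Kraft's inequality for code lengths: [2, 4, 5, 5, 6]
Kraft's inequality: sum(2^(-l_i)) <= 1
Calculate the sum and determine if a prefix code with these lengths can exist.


Sum = 2^(-2) + 2^(-4) + 2^(-5) + 2^(-5) + 2^(-6)
    = 0.25 + 0.0625 + 0.03125 + 0.03125 + 0.015625
    = 25/64 = 0.390625
Since 0.390625 <= 1, Kraft's inequality IS satisfied.
A prefix code with these lengths CAN exist.

Kraft sum = 0.390625. Satisfied.


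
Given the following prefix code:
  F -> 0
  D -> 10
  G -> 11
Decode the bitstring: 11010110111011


Decoding step by step:
Bits 11 -> G
Bits 0 -> F
Bits 10 -> D
Bits 11 -> G
Bits 0 -> F
Bits 11 -> G
Bits 10 -> D
Bits 11 -> G


Decoded message: GFDGFGDG


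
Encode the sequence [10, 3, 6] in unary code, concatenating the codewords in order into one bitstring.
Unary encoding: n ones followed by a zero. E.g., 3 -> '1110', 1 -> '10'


Encode each number as n ones followed by a terminating 0:
  10 -> 11111111110 (11 bits)
  3 -> 1110 (4 bits)
  6 -> 1111110 (7 bits)
Total length = 11 + 4 + 7 = 22 bits.

Unary([10, 3, 6]) = 1111111111011101111110 (22 bits)


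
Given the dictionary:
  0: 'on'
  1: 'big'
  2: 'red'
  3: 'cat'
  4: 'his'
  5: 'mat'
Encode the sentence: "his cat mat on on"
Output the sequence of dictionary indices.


Look up each word in the dictionary:
  'his' -> 4
  'cat' -> 3
  'mat' -> 5
  'on' -> 0
  'on' -> 0

Encoded: [4, 3, 5, 0, 0]


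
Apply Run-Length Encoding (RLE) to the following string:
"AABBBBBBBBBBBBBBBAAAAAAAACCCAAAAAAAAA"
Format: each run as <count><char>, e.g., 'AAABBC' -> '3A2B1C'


Scanning runs left to right:
  i=0: run of 'A' x 2 -> '2A'
  i=2: run of 'B' x 15 -> '15B'
  i=17: run of 'A' x 8 -> '8A'
  i=25: run of 'C' x 3 -> '3C'
  i=28: run of 'A' x 9 -> '9A'

RLE = 2A15B8A3C9A


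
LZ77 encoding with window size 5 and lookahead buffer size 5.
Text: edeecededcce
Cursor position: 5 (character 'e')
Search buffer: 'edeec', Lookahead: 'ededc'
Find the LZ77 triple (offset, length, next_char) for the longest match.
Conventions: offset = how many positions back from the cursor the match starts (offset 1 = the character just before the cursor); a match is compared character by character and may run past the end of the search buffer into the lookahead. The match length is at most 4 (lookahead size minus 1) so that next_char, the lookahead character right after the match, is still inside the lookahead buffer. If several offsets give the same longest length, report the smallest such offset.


Try each offset into the search buffer:
  offset=1 (pos 4, char 'c'): match length 0
  offset=2 (pos 3, char 'e'): match length 1
  offset=3 (pos 2, char 'e'): match length 1
  offset=4 (pos 1, char 'd'): match length 0
  offset=5 (pos 0, char 'e'): match length 3
Longest match has length 3 at offset 5.
next_char = character at position 5 + 3 = 8 -> 'd'

Best match: offset=5, length=3 (matching 'ede' starting at position 0)
LZ77 triple: (5, 3, 'd')


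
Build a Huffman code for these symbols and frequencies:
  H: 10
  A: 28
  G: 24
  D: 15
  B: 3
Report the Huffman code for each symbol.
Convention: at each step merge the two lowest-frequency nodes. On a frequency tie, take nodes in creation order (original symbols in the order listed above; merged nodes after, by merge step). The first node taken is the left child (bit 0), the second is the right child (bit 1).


Huffman tree construction:
Step 1: Merge B(3) + H(10) = 13
Step 2: Merge (B+H)(13) + D(15) = 28
Step 3: Merge G(24) + A(28) = 52
Step 4: Merge ((B+H)+D)(28) + (G+A)(52) = 80
Read each symbol's code off the tree from the root (left child = 0, right child = 1).

Codes:
  H: 001 (length 3)
  A: 11 (length 2)
  G: 10 (length 2)
  D: 01 (length 2)
  B: 000 (length 3)
Average code length: 173/80 = 2.1625 bits/symbol


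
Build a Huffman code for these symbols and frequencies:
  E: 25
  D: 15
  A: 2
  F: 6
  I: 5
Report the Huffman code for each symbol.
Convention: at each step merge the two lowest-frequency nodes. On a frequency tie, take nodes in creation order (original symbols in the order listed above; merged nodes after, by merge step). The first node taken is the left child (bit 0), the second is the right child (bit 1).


Huffman tree construction:
Step 1: Merge A(2) + I(5) = 7
Step 2: Merge F(6) + (A+I)(7) = 13
Step 3: Merge (F+(A+I))(13) + D(15) = 28
Step 4: Merge E(25) + ((F+(A+I))+D)(28) = 53
Read each symbol's code off the tree from the root (left child = 0, right child = 1).

Codes:
  E: 0 (length 1)
  D: 11 (length 2)
  A: 1010 (length 4)
  F: 100 (length 3)
  I: 1011 (length 4)
Average code length: 101/53 = 1.9057 bits/symbol


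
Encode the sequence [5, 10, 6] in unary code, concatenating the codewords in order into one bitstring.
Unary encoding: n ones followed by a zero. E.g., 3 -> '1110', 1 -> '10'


Encode each number as n ones followed by a terminating 0:
  5 -> 111110 (6 bits)
  10 -> 11111111110 (11 bits)
  6 -> 1111110 (7 bits)
Total length = 6 + 11 + 7 = 24 bits.

Unary([5, 10, 6]) = 111110111111111101111110 (24 bits)


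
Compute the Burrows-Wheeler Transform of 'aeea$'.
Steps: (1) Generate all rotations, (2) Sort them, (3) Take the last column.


Rotations (sorted):
  0: $aeea -> last char: a
  1: a$aee -> last char: e
  2: aeea$ -> last char: $
  3: ea$ae -> last char: e
  4: eea$a -> last char: a


BWT = ae$ea


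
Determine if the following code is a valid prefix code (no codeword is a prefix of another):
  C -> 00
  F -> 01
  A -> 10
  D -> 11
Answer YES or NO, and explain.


Checking each pair (does one codeword prefix another?):
  C='00' vs F='01': no prefix
  C='00' vs A='10': no prefix
  C='00' vs D='11': no prefix
  F='01' vs C='00': no prefix
  F='01' vs A='10': no prefix
  F='01' vs D='11': no prefix
  A='10' vs C='00': no prefix
  A='10' vs F='01': no prefix
  A='10' vs D='11': no prefix
  D='11' vs C='00': no prefix
  D='11' vs F='01': no prefix
  D='11' vs A='10': no prefix
No violation found over all pairs.

YES -- this is a valid prefix code. No codeword is a prefix of any other codeword.


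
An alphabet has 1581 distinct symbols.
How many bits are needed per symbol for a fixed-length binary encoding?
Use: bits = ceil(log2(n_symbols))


log2(1581) = 10.6266
Bracket: 2^10 = 1024 < 1581 <= 2^11 = 2048
So ceil(log2(1581)) = 11

bits = ceil(log2(1581)) = ceil(10.6266) = 11 bits


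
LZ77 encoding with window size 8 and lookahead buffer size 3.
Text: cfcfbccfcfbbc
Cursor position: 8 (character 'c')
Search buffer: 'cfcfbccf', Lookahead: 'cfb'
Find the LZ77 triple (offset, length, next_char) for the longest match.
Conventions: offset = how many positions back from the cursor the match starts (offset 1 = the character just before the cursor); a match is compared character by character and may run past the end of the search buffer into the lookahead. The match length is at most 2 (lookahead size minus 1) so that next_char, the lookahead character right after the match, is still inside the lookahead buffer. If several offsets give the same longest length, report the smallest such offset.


Try each offset into the search buffer:
  offset=1 (pos 7, char 'f'): match length 0
  offset=2 (pos 6, char 'c'): match length 2
  offset=3 (pos 5, char 'c'): match length 1
  offset=4 (pos 4, char 'b'): match length 0
  offset=5 (pos 3, char 'f'): match length 0
  offset=6 (pos 2, char 'c'): match length 2
  offset=7 (pos 1, char 'f'): match length 0
  offset=8 (pos 0, char 'c'): match length 2
Longest match has length 2, found at offsets 2, 6, 8; take the smallest, offset 2.
next_char = character at position 8 + 2 = 10 -> 'b'

Best match: offset=2, length=2 (matching 'cf' starting at position 6)
LZ77 triple: (2, 2, 'b')


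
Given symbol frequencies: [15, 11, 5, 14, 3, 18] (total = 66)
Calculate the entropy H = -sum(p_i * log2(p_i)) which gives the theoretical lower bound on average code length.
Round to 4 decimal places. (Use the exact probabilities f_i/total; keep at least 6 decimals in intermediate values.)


Per-symbol terms -p_i * log2(p_i) with p_i = f_i/66:
  p = 15/66 = 0.227273: log2(p) = -2.137504, -p*log2(p) = 0.485796
  p = 11/66 = 0.166667: log2(p) = -2.584963, -p*log2(p) = 0.430827
  p = 5/66 = 0.075758: log2(p) = -3.722466, -p*log2(p) = 0.282005
  p = 14/66 = 0.212121: log2(p) = -2.237039, -p*log2(p) = 0.474523
  p = 3/66 = 0.045455: log2(p) = -4.459432, -p*log2(p) = 0.202701
  p = 18/66 = 0.272727: log2(p) = -1.874469, -p*log2(p) = 0.511219
H = 0.485796 + 0.430827 + 0.282005 + 0.474523 + 0.202701 + 0.511219 = 2.387071

H = 2.3871 bits/symbol


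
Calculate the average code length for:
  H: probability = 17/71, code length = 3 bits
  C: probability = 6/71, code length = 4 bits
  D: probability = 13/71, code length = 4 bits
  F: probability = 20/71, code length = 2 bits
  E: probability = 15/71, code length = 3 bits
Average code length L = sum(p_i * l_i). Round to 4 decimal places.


Weighted contributions p_i * l_i:
  H: (17/71) * 3 = 51/71
  C: (6/71) * 4 = 24/71
  D: (13/71) * 4 = 52/71
  F: (20/71) * 2 = 40/71
  E: (15/71) * 3 = 45/71
Sum = (51 + 24 + 52 + 40 + 45)/71 = 212/71

L = 212/71 = 2.9859 bits/symbol


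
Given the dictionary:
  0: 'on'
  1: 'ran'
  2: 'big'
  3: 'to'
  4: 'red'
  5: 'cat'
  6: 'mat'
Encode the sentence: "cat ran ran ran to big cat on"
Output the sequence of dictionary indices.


Look up each word in the dictionary:
  'cat' -> 5
  'ran' -> 1
  'ran' -> 1
  'ran' -> 1
  'to' -> 3
  'big' -> 2
  'cat' -> 5
  'on' -> 0

Encoded: [5, 1, 1, 1, 3, 2, 5, 0]


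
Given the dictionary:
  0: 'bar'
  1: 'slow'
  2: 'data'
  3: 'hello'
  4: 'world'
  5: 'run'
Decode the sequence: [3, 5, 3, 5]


Look up each index in the dictionary:
  3 -> 'hello'
  5 -> 'run'
  3 -> 'hello'
  5 -> 'run'

Decoded: "hello run hello run"


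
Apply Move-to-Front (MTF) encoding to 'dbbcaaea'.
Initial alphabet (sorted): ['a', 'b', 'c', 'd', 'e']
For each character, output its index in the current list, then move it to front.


MTF encoding:
'd': index 3 in ['a', 'b', 'c', 'd', 'e'] -> ['d', 'a', 'b', 'c', 'e']
'b': index 2 in ['d', 'a', 'b', 'c', 'e'] -> ['b', 'd', 'a', 'c', 'e']
'b': index 0 in ['b', 'd', 'a', 'c', 'e'] -> ['b', 'd', 'a', 'c', 'e']
'c': index 3 in ['b', 'd', 'a', 'c', 'e'] -> ['c', 'b', 'd', 'a', 'e']
'a': index 3 in ['c', 'b', 'd', 'a', 'e'] -> ['a', 'c', 'b', 'd', 'e']
'a': index 0 in ['a', 'c', 'b', 'd', 'e'] -> ['a', 'c', 'b', 'd', 'e']
'e': index 4 in ['a', 'c', 'b', 'd', 'e'] -> ['e', 'a', 'c', 'b', 'd']
'a': index 1 in ['e', 'a', 'c', 'b', 'd'] -> ['a', 'e', 'c', 'b', 'd']


Output: [3, 2, 0, 3, 3, 0, 4, 1]


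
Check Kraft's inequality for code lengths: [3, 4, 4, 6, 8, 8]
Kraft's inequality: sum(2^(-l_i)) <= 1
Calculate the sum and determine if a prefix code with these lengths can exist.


Sum = 2^(-3) + 2^(-4) + 2^(-4) + 2^(-6) + 2^(-8) + 2^(-8)
    = 0.125 + 0.0625 + 0.0625 + 0.015625 + 0.00390625 + 0.00390625
    = 70/256 = 0.2734375
Since 0.2734375 <= 1, Kraft's inequality IS satisfied.
A prefix code with these lengths CAN exist.

Kraft sum = 0.2734375. Satisfied.


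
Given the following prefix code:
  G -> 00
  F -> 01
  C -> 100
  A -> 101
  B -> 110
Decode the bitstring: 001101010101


Decoding step by step:
Bits 00 -> G
Bits 110 -> B
Bits 101 -> A
Bits 01 -> F
Bits 01 -> F


Decoded message: GBAFF


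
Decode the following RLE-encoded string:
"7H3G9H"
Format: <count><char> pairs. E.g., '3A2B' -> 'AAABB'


Expanding each <count><char> pair:
  7H -> 'HHHHHHH'
  3G -> 'GGG'
  9H -> 'HHHHHHHHH'

Decoded = HHHHHHHGGGHHHHHHHHH


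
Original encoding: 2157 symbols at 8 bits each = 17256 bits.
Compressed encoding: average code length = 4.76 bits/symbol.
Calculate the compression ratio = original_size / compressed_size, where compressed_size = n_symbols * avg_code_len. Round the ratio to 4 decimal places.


original_size = n_symbols * orig_bits = 2157 * 8 = 17256 bits
compressed_size = n_symbols * avg_code_len = 2157 * 4.76 = 10267.32 bits
ratio = original_size / compressed_size = 17256 / 10267.32 = 1.6807

Compression ratio = 1.6807


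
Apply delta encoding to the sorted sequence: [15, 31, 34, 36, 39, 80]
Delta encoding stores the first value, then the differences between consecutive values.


First value: 15
Deltas:
  31 - 15 = 16
  34 - 31 = 3
  36 - 34 = 2
  39 - 36 = 3
  80 - 39 = 41


Delta encoded: [15, 16, 3, 2, 3, 41]


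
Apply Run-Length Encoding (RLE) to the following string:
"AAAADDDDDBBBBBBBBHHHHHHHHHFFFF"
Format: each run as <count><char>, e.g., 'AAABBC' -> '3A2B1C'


Scanning runs left to right:
  i=0: run of 'A' x 4 -> '4A'
  i=4: run of 'D' x 5 -> '5D'
  i=9: run of 'B' x 8 -> '8B'
  i=17: run of 'H' x 9 -> '9H'
  i=26: run of 'F' x 4 -> '4F'

RLE = 4A5D8B9H4F


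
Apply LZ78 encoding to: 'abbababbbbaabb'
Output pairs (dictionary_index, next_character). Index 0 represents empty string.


LZ78 encoding steps:
Dictionary: {0: ''}
Step 1: w='' (idx 0), next='a' -> output (0, 'a'), add 'a' as idx 1
Step 2: w='' (idx 0), next='b' -> output (0, 'b'), add 'b' as idx 2
Step 3: w='b' (idx 2), next='a' -> output (2, 'a'), add 'ba' as idx 3
Step 4: w='ba' (idx 3), next='b' -> output (3, 'b'), add 'bab' as idx 4
Step 5: w='b' (idx 2), next='b' -> output (2, 'b'), add 'bb' as idx 5
Step 6: w='ba' (idx 3), next='a' -> output (3, 'a'), add 'baa' as idx 6
Step 7: w='bb' (idx 5), end of input -> output (5, '')


Encoded: [(0, 'a'), (0, 'b'), (2, 'a'), (3, 'b'), (2, 'b'), (3, 'a'), (5, '')]


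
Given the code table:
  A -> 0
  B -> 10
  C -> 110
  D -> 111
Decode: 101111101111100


Decoding:
10 -> B
111 -> D
110 -> C
111 -> D
110 -> C
0 -> A


Result: BDCDCA


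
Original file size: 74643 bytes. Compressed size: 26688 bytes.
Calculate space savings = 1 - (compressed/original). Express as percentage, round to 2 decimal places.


ratio = compressed/original = 26688/74643 = 0.357542
savings = 1 - ratio = 1 - 0.357542 = 0.642458
as a percentage: 0.642458 * 100 = 64.25%

Space savings = 1 - 26688/74643 = 64.25%


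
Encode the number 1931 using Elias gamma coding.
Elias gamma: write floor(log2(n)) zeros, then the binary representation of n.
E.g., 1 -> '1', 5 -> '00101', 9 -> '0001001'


num_bits = floor(log2(1931)) + 1 = 11
leading_zeros = num_bits - 1 = 10
binary(1931) = 11110001011

Elias gamma(1931) = '0000000000' + '11110001011' = 000000000011110001011 (21 bits)


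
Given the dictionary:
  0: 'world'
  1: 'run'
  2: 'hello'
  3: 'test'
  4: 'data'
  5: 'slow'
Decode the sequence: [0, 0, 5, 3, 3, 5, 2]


Look up each index in the dictionary:
  0 -> 'world'
  0 -> 'world'
  5 -> 'slow'
  3 -> 'test'
  3 -> 'test'
  5 -> 'slow'
  2 -> 'hello'

Decoded: "world world slow test test slow hello"


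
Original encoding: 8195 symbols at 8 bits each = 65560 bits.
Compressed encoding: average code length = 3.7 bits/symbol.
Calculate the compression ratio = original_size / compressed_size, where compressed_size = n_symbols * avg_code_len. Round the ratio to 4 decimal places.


original_size = n_symbols * orig_bits = 8195 * 8 = 65560 bits
compressed_size = n_symbols * avg_code_len = 8195 * 3.7 = 30321.5 bits
ratio = original_size / compressed_size = 65560 / 30321.5 = 2.1622

Compression ratio = 2.1622


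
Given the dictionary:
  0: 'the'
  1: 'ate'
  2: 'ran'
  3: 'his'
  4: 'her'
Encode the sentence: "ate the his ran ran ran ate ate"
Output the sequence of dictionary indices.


Look up each word in the dictionary:
  'ate' -> 1
  'the' -> 0
  'his' -> 3
  'ran' -> 2
  'ran' -> 2
  'ran' -> 2
  'ate' -> 1
  'ate' -> 1

Encoded: [1, 0, 3, 2, 2, 2, 1, 1]


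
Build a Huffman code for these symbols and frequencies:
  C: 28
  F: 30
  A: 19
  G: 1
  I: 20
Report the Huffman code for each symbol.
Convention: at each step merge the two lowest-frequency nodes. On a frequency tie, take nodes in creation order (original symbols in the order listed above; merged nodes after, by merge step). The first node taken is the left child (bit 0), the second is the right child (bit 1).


Huffman tree construction:
Step 1: Merge G(1) + A(19) = 20
Step 2: Merge I(20) + (G+A)(20) = 40
Step 3: Merge C(28) + F(30) = 58
Step 4: Merge (I+(G+A))(40) + (C+F)(58) = 98
Read each symbol's code off the tree from the root (left child = 0, right child = 1).

Codes:
  C: 10 (length 2)
  F: 11 (length 2)
  A: 011 (length 3)
  G: 010 (length 3)
  I: 00 (length 2)
Average code length: 216/98 = 2.2041 bits/symbol


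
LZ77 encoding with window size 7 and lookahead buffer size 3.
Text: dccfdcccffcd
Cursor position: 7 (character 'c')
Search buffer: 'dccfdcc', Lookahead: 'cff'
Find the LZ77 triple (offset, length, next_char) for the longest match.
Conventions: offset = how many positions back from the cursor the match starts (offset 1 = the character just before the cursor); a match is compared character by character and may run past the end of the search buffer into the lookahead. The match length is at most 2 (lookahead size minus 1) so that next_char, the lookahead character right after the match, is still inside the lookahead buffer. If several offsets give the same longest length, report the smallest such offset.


Try each offset into the search buffer:
  offset=1 (pos 6, char 'c'): match length 1
  offset=2 (pos 5, char 'c'): match length 1
  offset=3 (pos 4, char 'd'): match length 0
  offset=4 (pos 3, char 'f'): match length 0
  offset=5 (pos 2, char 'c'): match length 2
  offset=6 (pos 1, char 'c'): match length 1
  offset=7 (pos 0, char 'd'): match length 0
Longest match has length 2 at offset 5.
next_char = character at position 7 + 2 = 9 -> 'f'

Best match: offset=5, length=2 (matching 'cf' starting at position 2)
LZ77 triple: (5, 2, 'f')


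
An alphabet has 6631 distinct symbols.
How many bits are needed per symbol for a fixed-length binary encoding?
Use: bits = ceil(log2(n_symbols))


log2(6631) = 12.695
Bracket: 2^12 = 4096 < 6631 <= 2^13 = 8192
So ceil(log2(6631)) = 13

bits = ceil(log2(6631)) = ceil(12.695) = 13 bits


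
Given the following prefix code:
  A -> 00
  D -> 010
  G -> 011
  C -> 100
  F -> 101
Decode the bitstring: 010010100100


Decoding step by step:
Bits 010 -> D
Bits 010 -> D
Bits 100 -> C
Bits 100 -> C


Decoded message: DDCC


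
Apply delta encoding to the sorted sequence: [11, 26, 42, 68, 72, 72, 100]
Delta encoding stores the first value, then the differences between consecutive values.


First value: 11
Deltas:
  26 - 11 = 15
  42 - 26 = 16
  68 - 42 = 26
  72 - 68 = 4
  72 - 72 = 0
  100 - 72 = 28


Delta encoded: [11, 15, 16, 26, 4, 0, 28]


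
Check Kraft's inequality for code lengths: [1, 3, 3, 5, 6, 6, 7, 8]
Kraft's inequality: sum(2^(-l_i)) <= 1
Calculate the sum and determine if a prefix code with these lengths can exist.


Sum = 2^(-1) + 2^(-3) + 2^(-3) + 2^(-5) + 2^(-6) + 2^(-6) + 2^(-7) + 2^(-8)
    = 0.5 + 0.125 + 0.125 + 0.03125 + 0.015625 + 0.015625 + 0.0078125 + 0.00390625
    = 211/256 = 0.82421875
Since 0.82421875 <= 1, Kraft's inequality IS satisfied.
A prefix code with these lengths CAN exist.

Kraft sum = 0.82421875. Satisfied.


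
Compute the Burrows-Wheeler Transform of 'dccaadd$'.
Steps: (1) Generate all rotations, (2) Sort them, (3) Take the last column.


Rotations (sorted):
  0: $dccaadd -> last char: d
  1: aadd$dcc -> last char: c
  2: add$dcca -> last char: a
  3: caadd$dc -> last char: c
  4: ccaadd$d -> last char: d
  5: d$dccaad -> last char: d
  6: dccaadd$ -> last char: $
  7: dd$dccaa -> last char: a


BWT = dcacdd$a


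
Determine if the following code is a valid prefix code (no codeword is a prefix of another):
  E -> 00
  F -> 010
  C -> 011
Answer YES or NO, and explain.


Checking each pair (does one codeword prefix another?):
  E='00' vs F='010': no prefix
  E='00' vs C='011': no prefix
  F='010' vs E='00': no prefix
  F='010' vs C='011': no prefix
  C='011' vs E='00': no prefix
  C='011' vs F='010': no prefix
No violation found over all pairs.

YES -- this is a valid prefix code. No codeword is a prefix of any other codeword.


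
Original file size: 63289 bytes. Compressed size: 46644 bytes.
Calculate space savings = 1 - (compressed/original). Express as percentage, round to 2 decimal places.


ratio = compressed/original = 46644/63289 = 0.737
savings = 1 - ratio = 1 - 0.737 = 0.263
as a percentage: 0.263 * 100 = 26.3%

Space savings = 1 - 46644/63289 = 26.3%


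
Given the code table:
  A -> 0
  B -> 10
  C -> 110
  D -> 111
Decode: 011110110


Decoding:
0 -> A
111 -> D
10 -> B
110 -> C


Result: ADBC


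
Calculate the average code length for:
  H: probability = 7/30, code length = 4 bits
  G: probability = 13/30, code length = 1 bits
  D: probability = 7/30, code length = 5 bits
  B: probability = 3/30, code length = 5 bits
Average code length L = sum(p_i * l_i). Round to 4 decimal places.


Weighted contributions p_i * l_i:
  H: (7/30) * 4 = 28/30
  G: (13/30) * 1 = 13/30
  D: (7/30) * 5 = 35/30
  B: (3/30) * 5 = 15/30
Sum = (28 + 13 + 35 + 15)/30 = 91/30

L = 91/30 = 3.0333 bits/symbol


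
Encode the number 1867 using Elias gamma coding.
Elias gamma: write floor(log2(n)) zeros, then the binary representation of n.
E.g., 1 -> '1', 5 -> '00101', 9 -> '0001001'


num_bits = floor(log2(1867)) + 1 = 11
leading_zeros = num_bits - 1 = 10
binary(1867) = 11101001011

Elias gamma(1867) = '0000000000' + '11101001011' = 000000000011101001011 (21 bits)


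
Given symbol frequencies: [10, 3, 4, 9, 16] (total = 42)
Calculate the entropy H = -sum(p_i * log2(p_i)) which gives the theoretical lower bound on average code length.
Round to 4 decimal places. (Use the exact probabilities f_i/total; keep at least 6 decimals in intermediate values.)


Per-symbol terms -p_i * log2(p_i) with p_i = f_i/42:
  p = 10/42 = 0.238095: log2(p) = -2.070389, -p*log2(p) = 0.492950
  p = 3/42 = 0.071429: log2(p) = -3.807355, -p*log2(p) = 0.271954
  p = 4/42 = 0.095238: log2(p) = -3.392317, -p*log2(p) = 0.323078
  p = 9/42 = 0.214286: log2(p) = -2.222392, -p*log2(p) = 0.476227
  p = 16/42 = 0.380952: log2(p) = -1.392317, -p*log2(p) = 0.530407
H = 0.492950 + 0.271954 + 0.323078 + 0.476227 + 0.530407 = 2.094616

H = 2.0946 bits/symbol


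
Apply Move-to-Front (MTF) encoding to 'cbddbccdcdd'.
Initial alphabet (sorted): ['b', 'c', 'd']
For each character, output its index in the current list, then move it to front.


MTF encoding:
'c': index 1 in ['b', 'c', 'd'] -> ['c', 'b', 'd']
'b': index 1 in ['c', 'b', 'd'] -> ['b', 'c', 'd']
'd': index 2 in ['b', 'c', 'd'] -> ['d', 'b', 'c']
'd': index 0 in ['d', 'b', 'c'] -> ['d', 'b', 'c']
'b': index 1 in ['d', 'b', 'c'] -> ['b', 'd', 'c']
'c': index 2 in ['b', 'd', 'c'] -> ['c', 'b', 'd']
'c': index 0 in ['c', 'b', 'd'] -> ['c', 'b', 'd']
'd': index 2 in ['c', 'b', 'd'] -> ['d', 'c', 'b']
'c': index 1 in ['d', 'c', 'b'] -> ['c', 'd', 'b']
'd': index 1 in ['c', 'd', 'b'] -> ['d', 'c', 'b']
'd': index 0 in ['d', 'c', 'b'] -> ['d', 'c', 'b']


Output: [1, 1, 2, 0, 1, 2, 0, 2, 1, 1, 0]


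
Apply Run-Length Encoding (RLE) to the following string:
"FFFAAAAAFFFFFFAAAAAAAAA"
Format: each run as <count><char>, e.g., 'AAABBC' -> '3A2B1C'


Scanning runs left to right:
  i=0: run of 'F' x 3 -> '3F'
  i=3: run of 'A' x 5 -> '5A'
  i=8: run of 'F' x 6 -> '6F'
  i=14: run of 'A' x 9 -> '9A'

RLE = 3F5A6F9A


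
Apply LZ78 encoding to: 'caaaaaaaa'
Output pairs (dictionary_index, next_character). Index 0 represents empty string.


LZ78 encoding steps:
Dictionary: {0: ''}
Step 1: w='' (idx 0), next='c' -> output (0, 'c'), add 'c' as idx 1
Step 2: w='' (idx 0), next='a' -> output (0, 'a'), add 'a' as idx 2
Step 3: w='a' (idx 2), next='a' -> output (2, 'a'), add 'aa' as idx 3
Step 4: w='aa' (idx 3), next='a' -> output (3, 'a'), add 'aaa' as idx 4
Step 5: w='aa' (idx 3), end of input -> output (3, '')


Encoded: [(0, 'c'), (0, 'a'), (2, 'a'), (3, 'a'), (3, '')]


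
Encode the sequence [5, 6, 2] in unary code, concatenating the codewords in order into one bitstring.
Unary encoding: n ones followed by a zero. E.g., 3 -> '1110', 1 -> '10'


Encode each number as n ones followed by a terminating 0:
  5 -> 111110 (6 bits)
  6 -> 1111110 (7 bits)
  2 -> 110 (3 bits)
Total length = 6 + 7 + 3 = 16 bits.

Unary([5, 6, 2]) = 1111101111110110 (16 bits)


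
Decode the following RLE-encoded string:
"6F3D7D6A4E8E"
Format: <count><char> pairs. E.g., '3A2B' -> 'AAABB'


Expanding each <count><char> pair:
  6F -> 'FFFFFF'
  3D -> 'DDD'
  7D -> 'DDDDDDD'
  6A -> 'AAAAAA'
  4E -> 'EEEE'
  8E -> 'EEEEEEEE'

Decoded = FFFFFFDDDDDDDDDDAAAAAAEEEEEEEEEEEE
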